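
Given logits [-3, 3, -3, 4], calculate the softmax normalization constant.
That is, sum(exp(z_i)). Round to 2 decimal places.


Denom = e^-3=0.0498 + e^3=20.0855 + e^-3=0.0498 + e^4=54.5982. Sum = 74.7833, which rounds to 74.78.

74.78


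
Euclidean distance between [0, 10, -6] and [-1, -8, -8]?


d = sqrt(sum of squared differences). (0--1)^2=1, (10--8)^2=324, (-6--8)^2=4. Sum = 329.

sqrt(329)


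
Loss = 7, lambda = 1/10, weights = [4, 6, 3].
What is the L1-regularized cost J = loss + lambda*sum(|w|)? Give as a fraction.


L1 norm = sum(|w|) = 13. J = 7 + 1/10 * 13 = 83/10.

83/10


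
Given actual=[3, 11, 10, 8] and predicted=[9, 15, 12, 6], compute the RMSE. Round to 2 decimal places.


MSE = 15.0000. RMSE = sqrt(15.0000) = 3.87.

3.87


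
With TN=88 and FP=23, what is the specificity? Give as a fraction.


Specificity = TN / (TN + FP) = 88 / 111 = 88/111.

88/111


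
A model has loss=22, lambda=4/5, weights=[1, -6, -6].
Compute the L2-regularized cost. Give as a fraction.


L2 sq norm = sum(w^2) = 73. J = 22 + 4/5 * 73 = 402/5.

402/5


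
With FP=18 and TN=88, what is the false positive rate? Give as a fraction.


FPR = FP / (FP + TN) = 18 / 106 = 9/53.

9/53


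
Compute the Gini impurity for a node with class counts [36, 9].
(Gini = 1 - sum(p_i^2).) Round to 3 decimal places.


Total = 45. Proportions: 36/45, 9/45. sum(p_i^2) = 0.6800. Gini = 1 - 0.6800 = 0.3200, which rounds to 0.320.

0.320


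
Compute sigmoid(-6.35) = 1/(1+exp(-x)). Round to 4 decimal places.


sigma(-6.35) = 1/(1+e^(6.35)) = 1/(1+572.492709) = 1/573.492709 = 0.0017.

0.0017


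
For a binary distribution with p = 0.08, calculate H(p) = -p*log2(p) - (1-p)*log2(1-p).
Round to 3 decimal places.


H = -0.08*log2(0.08) - 0.92*log2(0.92) = 0.402.

0.402


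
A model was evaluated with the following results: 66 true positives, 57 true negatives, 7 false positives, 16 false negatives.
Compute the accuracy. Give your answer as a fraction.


Accuracy = (TP + TN) / (TP + TN + FP + FN) = (66 + 57) / 146 = 123/146.

123/146


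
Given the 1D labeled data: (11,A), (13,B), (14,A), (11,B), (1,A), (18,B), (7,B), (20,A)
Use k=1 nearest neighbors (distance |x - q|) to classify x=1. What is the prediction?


Distances: |11-1|=10, |13-1|=12, |14-1|=13, |11-1|=10, |1-1|=0, |18-1|=17, |7-1|=6, |20-1|=19. 1 nearest: (1,A). Counts: {'A': 1}. Majority class: A.

A


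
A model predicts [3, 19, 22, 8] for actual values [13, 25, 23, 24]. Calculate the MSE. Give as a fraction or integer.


MSE = (1/4) * ((13-3)^2=100 + (25-19)^2=36 + (23-22)^2=1 + (24-8)^2=256). Sum = 393. MSE = 393/4.

393/4


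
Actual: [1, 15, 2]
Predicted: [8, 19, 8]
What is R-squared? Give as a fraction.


Mean(y) = 6. SS_res = 101. SS_tot = 122. R^2 = 1 - 101/(122) = 21/122.

21/122


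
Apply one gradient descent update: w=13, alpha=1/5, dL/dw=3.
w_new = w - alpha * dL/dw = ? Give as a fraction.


w_new = 13 - 1/5 * 3 = 13 - 3/5 = 62/5.

62/5


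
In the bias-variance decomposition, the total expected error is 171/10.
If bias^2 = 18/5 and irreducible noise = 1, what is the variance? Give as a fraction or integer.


Total error = bias^2 + variance + irreducible noise. So variance = 171/10 - 18/5 - 1 = 25/2.

25/2


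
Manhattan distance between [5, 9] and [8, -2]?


d = sum of absolute differences: |5-8|=3 + |9--2|=11 = 14.

14


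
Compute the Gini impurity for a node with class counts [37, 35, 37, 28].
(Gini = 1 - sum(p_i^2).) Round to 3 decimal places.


Total = 137. Proportions: 37/137, 35/137, 37/137, 28/137. sum(p_i^2) = 0.2529. Gini = 1 - 0.2529 = 0.7471, which rounds to 0.747.

0.747


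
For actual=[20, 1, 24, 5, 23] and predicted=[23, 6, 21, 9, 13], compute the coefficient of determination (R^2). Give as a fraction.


Mean(y) = 73/5. SS_res = 159. SS_tot = 2326/5. R^2 = 1 - 159/(2326/5) = 1531/2326.

1531/2326


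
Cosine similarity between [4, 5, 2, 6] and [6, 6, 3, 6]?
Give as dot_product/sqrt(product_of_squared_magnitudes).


dot = 96. |a|^2 = 81, |b|^2 = 117. cos = 96/sqrt(9477).

96/sqrt(9477)


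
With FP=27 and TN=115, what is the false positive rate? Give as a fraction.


FPR = FP / (FP + TN) = 27 / 142 = 27/142.

27/142


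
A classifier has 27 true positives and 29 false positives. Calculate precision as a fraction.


Precision = TP / (TP + FP) = 27 / 56 = 27/56.

27/56


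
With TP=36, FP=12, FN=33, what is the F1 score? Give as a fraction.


Precision = 36/48 = 3/4. Recall = 36/69 = 12/23. F1 = 2*P*R/(P+R) = 8/13.

8/13


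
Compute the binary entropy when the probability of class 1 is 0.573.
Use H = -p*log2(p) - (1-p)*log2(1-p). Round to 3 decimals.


H = -0.573*log2(0.573) - 0.427*log2(0.427) = 0.985.

0.985


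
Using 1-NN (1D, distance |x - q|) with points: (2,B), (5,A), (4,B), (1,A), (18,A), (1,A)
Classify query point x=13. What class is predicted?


Distances: |2-13|=11, |5-13|=8, |4-13|=9, |1-13|=12, |18-13|=5, |1-13|=12. 1 nearest: (18,A). Counts: {'A': 1}. Majority class: A.

A


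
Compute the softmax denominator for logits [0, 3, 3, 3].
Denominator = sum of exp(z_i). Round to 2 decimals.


Denom = e^0=1.0000 + e^3=20.0855 + e^3=20.0855 + e^3=20.0855. Sum = 61.2565, which rounds to 61.26.

61.26


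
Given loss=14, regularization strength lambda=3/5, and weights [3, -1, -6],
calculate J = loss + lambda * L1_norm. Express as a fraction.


L1 norm = sum(|w|) = 10. J = 14 + 3/5 * 10 = 20.

20


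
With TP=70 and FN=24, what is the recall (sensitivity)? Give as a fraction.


Recall = TP / (TP + FN) = 70 / 94 = 35/47.

35/47


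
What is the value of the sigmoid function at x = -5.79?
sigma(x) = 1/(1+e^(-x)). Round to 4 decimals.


sigma(-5.79) = 1/(1+e^(5.79)) = 1/(1+327.013024) = 1/328.013024 = 0.0030.

0.0030


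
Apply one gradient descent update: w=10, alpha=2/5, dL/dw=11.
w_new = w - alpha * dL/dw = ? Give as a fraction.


w_new = 10 - 2/5 * 11 = 10 - 22/5 = 28/5.

28/5


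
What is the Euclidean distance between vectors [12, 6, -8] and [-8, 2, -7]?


d = sqrt(sum of squared differences). (12--8)^2=400, (6-2)^2=16, (-8--7)^2=1. Sum = 417.

sqrt(417)


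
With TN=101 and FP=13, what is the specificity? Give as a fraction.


Specificity = TN / (TN + FP) = 101 / 114 = 101/114.

101/114


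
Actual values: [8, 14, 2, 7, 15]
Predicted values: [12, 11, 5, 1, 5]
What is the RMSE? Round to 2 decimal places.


MSE = 34.0000. RMSE = sqrt(34.0000) = 5.83.

5.83


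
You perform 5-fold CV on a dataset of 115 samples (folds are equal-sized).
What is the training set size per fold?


Each validation fold has 115/5 = 23 samples. Training set = 115 - 23 = 92.

92


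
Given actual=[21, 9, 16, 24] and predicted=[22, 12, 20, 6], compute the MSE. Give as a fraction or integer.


MSE = (1/4) * ((21-22)^2=1 + (9-12)^2=9 + (16-20)^2=16 + (24-6)^2=324). Sum = 350. MSE = 175/2.

175/2


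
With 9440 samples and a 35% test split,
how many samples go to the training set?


Test set = 9440 * 35% = 3304. Training set = 9440 - 3304 = 6136.

6136


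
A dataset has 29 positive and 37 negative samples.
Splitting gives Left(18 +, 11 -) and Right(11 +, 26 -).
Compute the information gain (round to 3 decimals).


H(parent) = 0.9894. H(left) = 0.9576, H(right) = 0.8780. Weighted = (29/66)*0.9576 + (37/66)*0.8780 = 0.9130. IG = 0.9894 - 0.9130 = 0.0764, which rounds to 0.076.

0.076


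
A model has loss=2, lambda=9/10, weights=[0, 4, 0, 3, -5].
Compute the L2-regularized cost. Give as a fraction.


L2 sq norm = sum(w^2) = 50. J = 2 + 9/10 * 50 = 47.

47


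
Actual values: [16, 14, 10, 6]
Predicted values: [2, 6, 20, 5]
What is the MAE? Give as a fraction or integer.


MAE = (1/4) * (|16-2|=14 + |14-6|=8 + |10-20|=10 + |6-5|=1). Sum = 33. MAE = 33/4.

33/4


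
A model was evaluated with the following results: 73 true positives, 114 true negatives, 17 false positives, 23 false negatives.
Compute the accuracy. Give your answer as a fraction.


Accuracy = (TP + TN) / (TP + TN + FP + FN) = (73 + 114) / 227 = 187/227.

187/227


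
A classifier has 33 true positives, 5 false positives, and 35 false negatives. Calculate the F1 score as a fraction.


Precision = 33/38 = 33/38. Recall = 33/68 = 33/68. F1 = 2*P*R/(P+R) = 33/53.

33/53


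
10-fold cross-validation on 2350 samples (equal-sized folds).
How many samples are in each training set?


Each validation fold has 2350/10 = 235 samples. Training set = 2350 - 235 = 2115.

2115


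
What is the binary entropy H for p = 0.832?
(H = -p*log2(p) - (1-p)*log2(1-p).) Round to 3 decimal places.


H = -0.832*log2(0.832) - 0.168*log2(0.168) = 0.653.

0.653


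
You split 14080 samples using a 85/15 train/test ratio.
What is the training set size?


Test set = 14080 * 15% = 2112. Training set = 14080 - 2112 = 11968.

11968


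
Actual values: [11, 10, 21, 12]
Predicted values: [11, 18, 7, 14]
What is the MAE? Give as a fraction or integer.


MAE = (1/4) * (|11-11|=0 + |10-18|=8 + |21-7|=14 + |12-14|=2). Sum = 24. MAE = 6.

6


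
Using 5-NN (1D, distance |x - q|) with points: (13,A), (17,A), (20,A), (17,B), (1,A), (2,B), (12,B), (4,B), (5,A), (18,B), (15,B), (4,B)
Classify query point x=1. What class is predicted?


Distances: |13-1|=12, |17-1|=16, |20-1|=19, |17-1|=16, |1-1|=0, |2-1|=1, |12-1|=11, |4-1|=3, |5-1|=4, |18-1|=17, |15-1|=14, |4-1|=3. 5 nearest: (1,A), (2,B), (4,B), (4,B), (5,A). Counts: {'A': 2, 'B': 3}. Majority class: B.

B


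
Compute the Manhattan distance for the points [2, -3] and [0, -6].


d = sum of absolute differences: |2-0|=2 + |-3--6|=3 = 5.

5


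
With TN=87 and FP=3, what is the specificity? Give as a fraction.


Specificity = TN / (TN + FP) = 87 / 90 = 29/30.

29/30


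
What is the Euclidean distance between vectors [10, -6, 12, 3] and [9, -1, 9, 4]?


d = sqrt(sum of squared differences). (10-9)^2=1, (-6--1)^2=25, (12-9)^2=9, (3-4)^2=1. Sum = 36.

6


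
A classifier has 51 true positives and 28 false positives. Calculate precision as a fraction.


Precision = TP / (TP + FP) = 51 / 79 = 51/79.

51/79


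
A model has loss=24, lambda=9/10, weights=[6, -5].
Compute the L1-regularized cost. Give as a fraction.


L1 norm = sum(|w|) = 11. J = 24 + 9/10 * 11 = 339/10.

339/10


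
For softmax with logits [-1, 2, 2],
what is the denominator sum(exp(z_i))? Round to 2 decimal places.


Denom = e^-1=0.3679 + e^2=7.3891 + e^2=7.3891. Sum = 15.1461, which rounds to 15.15.

15.15


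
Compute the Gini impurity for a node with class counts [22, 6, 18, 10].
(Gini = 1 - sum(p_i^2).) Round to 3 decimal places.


Total = 56. Proportions: 22/56, 6/56, 18/56, 10/56. sum(p_i^2) = 0.3010. Gini = 1 - 0.3010 = 0.6990, which rounds to 0.699.

0.699


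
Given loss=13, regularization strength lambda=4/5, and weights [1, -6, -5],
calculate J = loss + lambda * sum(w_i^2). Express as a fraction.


L2 sq norm = sum(w^2) = 62. J = 13 + 4/5 * 62 = 313/5.

313/5


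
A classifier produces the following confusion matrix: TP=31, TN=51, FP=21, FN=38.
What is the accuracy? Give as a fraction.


Accuracy = (TP + TN) / (TP + TN + FP + FN) = (31 + 51) / 141 = 82/141.

82/141


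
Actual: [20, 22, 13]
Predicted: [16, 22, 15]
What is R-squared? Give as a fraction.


Mean(y) = 55/3. SS_res = 20. SS_tot = 134/3. R^2 = 1 - 20/(134/3) = 37/67.

37/67


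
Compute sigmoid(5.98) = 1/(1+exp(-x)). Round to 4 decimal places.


sigma(5.98) = 1/(1+e^(-5.98)) = 1/(1+0.002529) = 1/1.002529 = 0.9975.

0.9975


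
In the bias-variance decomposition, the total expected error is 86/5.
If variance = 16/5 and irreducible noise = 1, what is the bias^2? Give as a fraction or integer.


Total error = bias^2 + variance + irreducible noise. So bias^2 = 86/5 - 16/5 - 1 = 13.

13


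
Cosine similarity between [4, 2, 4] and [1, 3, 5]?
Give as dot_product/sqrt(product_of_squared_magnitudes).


dot = 30. |a|^2 = 36, |b|^2 = 35. cos = 30/sqrt(1260).

30/sqrt(1260)


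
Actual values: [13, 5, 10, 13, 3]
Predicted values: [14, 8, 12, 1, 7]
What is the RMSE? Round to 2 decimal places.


MSE = 34.8000. RMSE = sqrt(34.8000) = 5.90.

5.90


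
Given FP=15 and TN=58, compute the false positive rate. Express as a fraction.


FPR = FP / (FP + TN) = 15 / 73 = 15/73.

15/73


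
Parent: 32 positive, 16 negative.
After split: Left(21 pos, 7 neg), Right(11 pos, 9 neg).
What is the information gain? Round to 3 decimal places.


H(parent) = 0.9183. H(left) = 0.8113, H(right) = 0.9928. Weighted = (28/48)*0.8113 + (20/48)*0.9928 = 0.8869. IG = 0.9183 - 0.8869 = 0.0314, which rounds to 0.031.

0.031


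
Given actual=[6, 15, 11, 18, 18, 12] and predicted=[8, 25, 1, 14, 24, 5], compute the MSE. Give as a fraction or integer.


MSE = (1/6) * ((6-8)^2=4 + (15-25)^2=100 + (11-1)^2=100 + (18-14)^2=16 + (18-24)^2=36 + (12-5)^2=49). Sum = 305. MSE = 305/6.

305/6


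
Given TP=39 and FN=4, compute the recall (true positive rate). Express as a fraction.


Recall = TP / (TP + FN) = 39 / 43 = 39/43.

39/43


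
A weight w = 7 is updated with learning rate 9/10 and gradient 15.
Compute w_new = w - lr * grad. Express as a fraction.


w_new = 7 - 9/10 * 15 = 7 - 27/2 = -13/2.

-13/2


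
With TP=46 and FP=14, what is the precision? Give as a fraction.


Precision = TP / (TP + FP) = 46 / 60 = 23/30.

23/30


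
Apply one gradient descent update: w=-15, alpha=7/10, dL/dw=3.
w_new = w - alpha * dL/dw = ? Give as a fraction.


w_new = -15 - 7/10 * 3 = -15 - 21/10 = -171/10.

-171/10


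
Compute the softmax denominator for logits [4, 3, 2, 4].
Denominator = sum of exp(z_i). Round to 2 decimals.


Denom = e^4=54.5982 + e^3=20.0855 + e^2=7.3891 + e^4=54.5982. Sum = 136.6710, which rounds to 136.67.

136.67


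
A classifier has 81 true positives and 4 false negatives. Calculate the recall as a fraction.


Recall = TP / (TP + FN) = 81 / 85 = 81/85.

81/85


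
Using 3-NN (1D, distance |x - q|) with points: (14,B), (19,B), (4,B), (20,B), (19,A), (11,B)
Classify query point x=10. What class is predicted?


Distances: |14-10|=4, |19-10|=9, |4-10|=6, |20-10|=10, |19-10|=9, |11-10|=1. 3 nearest: (11,B), (14,B), (4,B). Counts: {'B': 3}. Majority class: B.

B


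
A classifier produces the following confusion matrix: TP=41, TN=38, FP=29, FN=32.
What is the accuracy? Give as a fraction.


Accuracy = (TP + TN) / (TP + TN + FP + FN) = (41 + 38) / 140 = 79/140.

79/140


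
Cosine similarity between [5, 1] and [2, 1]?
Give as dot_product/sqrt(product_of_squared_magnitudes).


dot = 11. |a|^2 = 26, |b|^2 = 5. cos = 11/sqrt(130).

11/sqrt(130)


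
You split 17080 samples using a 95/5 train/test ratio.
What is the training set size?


Test set = 17080 * 5% = 854. Training set = 17080 - 854 = 16226.

16226


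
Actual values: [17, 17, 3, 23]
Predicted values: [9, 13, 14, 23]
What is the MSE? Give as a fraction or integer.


MSE = (1/4) * ((17-9)^2=64 + (17-13)^2=16 + (3-14)^2=121 + (23-23)^2=0). Sum = 201. MSE = 201/4.

201/4


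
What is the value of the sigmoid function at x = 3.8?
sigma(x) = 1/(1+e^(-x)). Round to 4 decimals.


sigma(3.8) = 1/(1+e^(-3.8)) = 1/(1+0.022371) = 1/1.022371 = 0.9781.

0.9781


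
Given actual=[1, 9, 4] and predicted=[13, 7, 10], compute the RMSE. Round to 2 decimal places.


MSE = 61.3333. RMSE = sqrt(61.3333) = 7.83.

7.83


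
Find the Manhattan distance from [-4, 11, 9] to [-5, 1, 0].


d = sum of absolute differences: |-4--5|=1 + |11-1|=10 + |9-0|=9 = 20.

20


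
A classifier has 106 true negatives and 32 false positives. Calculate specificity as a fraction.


Specificity = TN / (TN + FP) = 106 / 138 = 53/69.

53/69


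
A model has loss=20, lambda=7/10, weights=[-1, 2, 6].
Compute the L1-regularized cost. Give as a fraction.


L1 norm = sum(|w|) = 9. J = 20 + 7/10 * 9 = 263/10.

263/10


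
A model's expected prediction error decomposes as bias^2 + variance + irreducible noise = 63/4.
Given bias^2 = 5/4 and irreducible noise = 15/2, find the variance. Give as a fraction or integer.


Total error = bias^2 + variance + irreducible noise. So variance = 63/4 - 5/4 - 15/2 = 7.

7


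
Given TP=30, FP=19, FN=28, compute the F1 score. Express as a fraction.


Precision = 30/49 = 30/49. Recall = 30/58 = 15/29. F1 = 2*P*R/(P+R) = 60/107.

60/107


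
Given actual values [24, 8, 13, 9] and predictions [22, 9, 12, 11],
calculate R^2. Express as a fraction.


Mean(y) = 27/2. SS_res = 10. SS_tot = 161. R^2 = 1 - 10/(161) = 151/161.

151/161


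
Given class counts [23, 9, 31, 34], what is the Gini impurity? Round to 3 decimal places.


Total = 97. Proportions: 23/97, 9/97, 31/97, 34/97. sum(p_i^2) = 0.2898. Gini = 1 - 0.2898 = 0.7102, which rounds to 0.710.

0.710


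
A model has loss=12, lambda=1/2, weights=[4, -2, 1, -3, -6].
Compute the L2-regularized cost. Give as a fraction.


L2 sq norm = sum(w^2) = 66. J = 12 + 1/2 * 66 = 45.

45


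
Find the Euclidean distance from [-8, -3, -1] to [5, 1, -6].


d = sqrt(sum of squared differences). (-8-5)^2=169, (-3-1)^2=16, (-1--6)^2=25. Sum = 210.

sqrt(210)


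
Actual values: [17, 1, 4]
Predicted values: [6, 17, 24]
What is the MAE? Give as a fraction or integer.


MAE = (1/3) * (|17-6|=11 + |1-17|=16 + |4-24|=20). Sum = 47. MAE = 47/3.

47/3


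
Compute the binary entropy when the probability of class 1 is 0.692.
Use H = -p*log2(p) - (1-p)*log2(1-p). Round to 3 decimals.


H = -0.692*log2(0.692) - 0.308*log2(0.308) = 0.891.

0.891


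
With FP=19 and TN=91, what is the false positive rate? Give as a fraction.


FPR = FP / (FP + TN) = 19 / 110 = 19/110.

19/110


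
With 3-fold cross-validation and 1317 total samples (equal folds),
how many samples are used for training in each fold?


Each validation fold has 1317/3 = 439 samples. Training set = 1317 - 439 = 878.

878


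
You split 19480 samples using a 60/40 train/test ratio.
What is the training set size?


Test set = 19480 * 40% = 7792. Training set = 19480 - 7792 = 11688.

11688


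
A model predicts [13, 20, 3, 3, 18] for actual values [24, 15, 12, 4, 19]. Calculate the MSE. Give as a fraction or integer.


MSE = (1/5) * ((24-13)^2=121 + (15-20)^2=25 + (12-3)^2=81 + (4-3)^2=1 + (19-18)^2=1). Sum = 229. MSE = 229/5.

229/5


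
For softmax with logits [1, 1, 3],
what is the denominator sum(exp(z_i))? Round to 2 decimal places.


Denom = e^1=2.7183 + e^1=2.7183 + e^3=20.0855. Sum = 25.5221, which rounds to 25.52.

25.52


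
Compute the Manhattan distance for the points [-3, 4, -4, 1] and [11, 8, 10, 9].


d = sum of absolute differences: |-3-11|=14 + |4-8|=4 + |-4-10|=14 + |1-9|=8 = 40.

40


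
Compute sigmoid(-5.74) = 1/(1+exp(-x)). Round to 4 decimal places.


sigma(-5.74) = 1/(1+e^(5.74)) = 1/(1+311.064411) = 1/312.064411 = 0.0032.

0.0032


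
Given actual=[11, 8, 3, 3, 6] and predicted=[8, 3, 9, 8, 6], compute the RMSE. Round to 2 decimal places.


MSE = 19.0000. RMSE = sqrt(19.0000) = 4.36.

4.36


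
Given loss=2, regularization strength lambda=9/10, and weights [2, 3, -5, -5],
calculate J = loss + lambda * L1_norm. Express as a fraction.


L1 norm = sum(|w|) = 15. J = 2 + 9/10 * 15 = 31/2.

31/2


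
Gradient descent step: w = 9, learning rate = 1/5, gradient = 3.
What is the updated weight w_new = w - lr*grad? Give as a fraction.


w_new = 9 - 1/5 * 3 = 9 - 3/5 = 42/5.

42/5


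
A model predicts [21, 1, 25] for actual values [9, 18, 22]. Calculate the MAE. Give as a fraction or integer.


MAE = (1/3) * (|9-21|=12 + |18-1|=17 + |22-25|=3). Sum = 32. MAE = 32/3.

32/3


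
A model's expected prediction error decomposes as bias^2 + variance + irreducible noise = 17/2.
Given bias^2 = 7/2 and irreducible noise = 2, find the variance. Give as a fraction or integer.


Total error = bias^2 + variance + irreducible noise. So variance = 17/2 - 7/2 - 2 = 3.

3


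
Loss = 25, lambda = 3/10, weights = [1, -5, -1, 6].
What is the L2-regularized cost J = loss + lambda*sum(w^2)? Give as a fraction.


L2 sq norm = sum(w^2) = 63. J = 25 + 3/10 * 63 = 439/10.

439/10


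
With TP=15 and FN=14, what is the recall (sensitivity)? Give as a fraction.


Recall = TP / (TP + FN) = 15 / 29 = 15/29.

15/29


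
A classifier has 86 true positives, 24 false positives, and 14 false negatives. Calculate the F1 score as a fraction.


Precision = 86/110 = 43/55. Recall = 86/100 = 43/50. F1 = 2*P*R/(P+R) = 86/105.

86/105


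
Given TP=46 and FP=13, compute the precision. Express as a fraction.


Precision = TP / (TP + FP) = 46 / 59 = 46/59.

46/59


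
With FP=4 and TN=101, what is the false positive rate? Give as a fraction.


FPR = FP / (FP + TN) = 4 / 105 = 4/105.

4/105


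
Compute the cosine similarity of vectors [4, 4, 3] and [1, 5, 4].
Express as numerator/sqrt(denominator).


dot = 36. |a|^2 = 41, |b|^2 = 42. cos = 36/sqrt(1722).

36/sqrt(1722)


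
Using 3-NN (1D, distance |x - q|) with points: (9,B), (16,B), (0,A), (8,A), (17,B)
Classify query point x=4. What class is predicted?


Distances: |9-4|=5, |16-4|=12, |0-4|=4, |8-4|=4, |17-4|=13. 3 nearest: (0,A), (8,A), (9,B). Counts: {'A': 2, 'B': 1}. Majority class: A.

A


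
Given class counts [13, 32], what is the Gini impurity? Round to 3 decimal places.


Total = 45. Proportions: 13/45, 32/45. sum(p_i^2) = 0.5891. Gini = 1 - 0.5891 = 0.4109, which rounds to 0.411.

0.411


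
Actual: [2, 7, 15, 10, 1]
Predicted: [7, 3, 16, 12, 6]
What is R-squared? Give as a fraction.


Mean(y) = 7. SS_res = 71. SS_tot = 134. R^2 = 1 - 71/(134) = 63/134.

63/134


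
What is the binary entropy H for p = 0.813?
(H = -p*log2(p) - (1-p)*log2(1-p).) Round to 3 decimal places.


H = -0.813*log2(0.813) - 0.187*log2(0.187) = 0.695.

0.695


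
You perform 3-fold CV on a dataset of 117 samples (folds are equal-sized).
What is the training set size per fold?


Each validation fold has 117/3 = 39 samples. Training set = 117 - 39 = 78.

78


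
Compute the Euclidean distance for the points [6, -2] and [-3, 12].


d = sqrt(sum of squared differences). (6--3)^2=81, (-2-12)^2=196. Sum = 277.

sqrt(277)


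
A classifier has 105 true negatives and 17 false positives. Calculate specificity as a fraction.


Specificity = TN / (TN + FP) = 105 / 122 = 105/122.

105/122


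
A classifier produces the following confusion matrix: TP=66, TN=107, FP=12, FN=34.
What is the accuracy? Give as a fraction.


Accuracy = (TP + TN) / (TP + TN + FP + FN) = (66 + 107) / 219 = 173/219.

173/219


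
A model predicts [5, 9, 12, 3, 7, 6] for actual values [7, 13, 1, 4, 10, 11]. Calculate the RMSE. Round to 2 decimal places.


MSE = 29.3333. RMSE = sqrt(29.3333) = 5.42.

5.42


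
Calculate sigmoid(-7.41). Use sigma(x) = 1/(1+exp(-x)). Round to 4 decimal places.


sigma(-7.41) = 1/(1+e^(7.41)) = 1/(1+1652.426347) = 1/1653.426347 = 0.0006.

0.0006


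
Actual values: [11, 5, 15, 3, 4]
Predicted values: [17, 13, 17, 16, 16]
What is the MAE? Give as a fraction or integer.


MAE = (1/5) * (|11-17|=6 + |5-13|=8 + |15-17|=2 + |3-16|=13 + |4-16|=12). Sum = 41. MAE = 41/5.

41/5


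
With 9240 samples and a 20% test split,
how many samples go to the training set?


Test set = 9240 * 20% = 1848. Training set = 9240 - 1848 = 7392.

7392


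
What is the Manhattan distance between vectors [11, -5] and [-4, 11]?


d = sum of absolute differences: |11--4|=15 + |-5-11|=16 = 31.

31


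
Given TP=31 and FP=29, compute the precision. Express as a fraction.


Precision = TP / (TP + FP) = 31 / 60 = 31/60.

31/60


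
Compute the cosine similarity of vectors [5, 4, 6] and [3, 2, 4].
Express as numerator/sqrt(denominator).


dot = 47. |a|^2 = 77, |b|^2 = 29. cos = 47/sqrt(2233).

47/sqrt(2233)


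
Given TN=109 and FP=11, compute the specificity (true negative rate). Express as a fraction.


Specificity = TN / (TN + FP) = 109 / 120 = 109/120.

109/120


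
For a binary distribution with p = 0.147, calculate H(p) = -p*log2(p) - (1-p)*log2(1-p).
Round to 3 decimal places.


H = -0.147*log2(0.147) - 0.853*log2(0.853) = 0.602.

0.602


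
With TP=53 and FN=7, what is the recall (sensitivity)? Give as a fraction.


Recall = TP / (TP + FN) = 53 / 60 = 53/60.

53/60


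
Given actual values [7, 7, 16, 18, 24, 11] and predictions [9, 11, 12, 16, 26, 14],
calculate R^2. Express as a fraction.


Mean(y) = 83/6. SS_res = 53. SS_tot = 1361/6. R^2 = 1 - 53/(1361/6) = 1043/1361.

1043/1361


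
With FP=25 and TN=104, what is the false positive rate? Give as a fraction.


FPR = FP / (FP + TN) = 25 / 129 = 25/129.

25/129


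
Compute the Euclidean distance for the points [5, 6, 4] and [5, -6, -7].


d = sqrt(sum of squared differences). (5-5)^2=0, (6--6)^2=144, (4--7)^2=121. Sum = 265.

sqrt(265)


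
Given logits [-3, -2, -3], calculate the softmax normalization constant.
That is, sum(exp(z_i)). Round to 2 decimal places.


Denom = e^-3=0.0498 + e^-2=0.1353 + e^-3=0.0498. Sum = 0.2349, which rounds to 0.23.

0.23


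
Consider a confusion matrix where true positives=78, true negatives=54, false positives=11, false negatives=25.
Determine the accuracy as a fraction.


Accuracy = (TP + TN) / (TP + TN + FP + FN) = (78 + 54) / 168 = 11/14.

11/14


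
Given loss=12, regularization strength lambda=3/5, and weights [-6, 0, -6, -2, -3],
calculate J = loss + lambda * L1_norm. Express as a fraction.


L1 norm = sum(|w|) = 17. J = 12 + 3/5 * 17 = 111/5.

111/5


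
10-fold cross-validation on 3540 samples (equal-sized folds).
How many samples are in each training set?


Each validation fold has 3540/10 = 354 samples. Training set = 3540 - 354 = 3186.

3186


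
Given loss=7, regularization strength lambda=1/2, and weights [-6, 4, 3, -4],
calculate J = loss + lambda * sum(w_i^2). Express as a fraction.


L2 sq norm = sum(w^2) = 77. J = 7 + 1/2 * 77 = 91/2.

91/2


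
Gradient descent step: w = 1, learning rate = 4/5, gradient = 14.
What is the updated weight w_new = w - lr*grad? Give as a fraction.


w_new = 1 - 4/5 * 14 = 1 - 56/5 = -51/5.

-51/5


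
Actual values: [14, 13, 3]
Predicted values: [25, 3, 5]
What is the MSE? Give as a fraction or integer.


MSE = (1/3) * ((14-25)^2=121 + (13-3)^2=100 + (3-5)^2=4). Sum = 225. MSE = 75.

75


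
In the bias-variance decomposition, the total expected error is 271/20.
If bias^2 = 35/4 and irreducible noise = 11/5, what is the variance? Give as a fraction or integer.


Total error = bias^2 + variance + irreducible noise. So variance = 271/20 - 35/4 - 11/5 = 13/5.

13/5


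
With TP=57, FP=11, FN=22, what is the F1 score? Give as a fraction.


Precision = 57/68 = 57/68. Recall = 57/79 = 57/79. F1 = 2*P*R/(P+R) = 38/49.

38/49


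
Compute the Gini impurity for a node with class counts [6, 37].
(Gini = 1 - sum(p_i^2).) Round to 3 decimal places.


Total = 43. Proportions: 6/43, 37/43. sum(p_i^2) = 0.7599. Gini = 1 - 0.7599 = 0.2401, which rounds to 0.240.

0.240


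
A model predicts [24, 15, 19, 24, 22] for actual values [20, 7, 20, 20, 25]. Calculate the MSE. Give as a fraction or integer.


MSE = (1/5) * ((20-24)^2=16 + (7-15)^2=64 + (20-19)^2=1 + (20-24)^2=16 + (25-22)^2=9). Sum = 106. MSE = 106/5.

106/5


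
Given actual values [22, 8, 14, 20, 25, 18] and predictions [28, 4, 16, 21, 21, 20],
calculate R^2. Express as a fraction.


Mean(y) = 107/6. SS_res = 77. SS_tot = 1109/6. R^2 = 1 - 77/(1109/6) = 647/1109.

647/1109


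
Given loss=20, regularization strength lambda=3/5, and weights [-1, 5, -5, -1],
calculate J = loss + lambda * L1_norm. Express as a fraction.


L1 norm = sum(|w|) = 12. J = 20 + 3/5 * 12 = 136/5.

136/5


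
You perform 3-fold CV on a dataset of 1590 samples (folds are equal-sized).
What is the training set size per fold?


Each validation fold has 1590/3 = 530 samples. Training set = 1590 - 530 = 1060.

1060


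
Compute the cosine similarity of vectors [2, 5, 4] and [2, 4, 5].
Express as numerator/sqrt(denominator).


dot = 44. |a|^2 = 45, |b|^2 = 45. cos = 44/sqrt(2025).

44/sqrt(2025)


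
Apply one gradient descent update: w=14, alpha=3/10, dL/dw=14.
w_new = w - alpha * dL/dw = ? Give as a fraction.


w_new = 14 - 3/10 * 14 = 14 - 21/5 = 49/5.

49/5


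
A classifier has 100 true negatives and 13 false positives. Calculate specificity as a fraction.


Specificity = TN / (TN + FP) = 100 / 113 = 100/113.

100/113


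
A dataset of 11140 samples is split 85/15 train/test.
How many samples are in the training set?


Test set = 11140 * 15% = 1671. Training set = 11140 - 1671 = 9469.

9469


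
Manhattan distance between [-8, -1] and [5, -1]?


d = sum of absolute differences: |-8-5|=13 + |-1--1|=0 = 13.

13


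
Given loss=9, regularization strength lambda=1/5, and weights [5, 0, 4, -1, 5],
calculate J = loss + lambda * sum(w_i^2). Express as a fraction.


L2 sq norm = sum(w^2) = 67. J = 9 + 1/5 * 67 = 112/5.

112/5


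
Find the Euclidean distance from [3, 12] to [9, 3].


d = sqrt(sum of squared differences). (3-9)^2=36, (12-3)^2=81. Sum = 117.

sqrt(117)


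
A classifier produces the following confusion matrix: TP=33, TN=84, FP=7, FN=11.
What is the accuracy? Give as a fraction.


Accuracy = (TP + TN) / (TP + TN + FP + FN) = (33 + 84) / 135 = 13/15.

13/15


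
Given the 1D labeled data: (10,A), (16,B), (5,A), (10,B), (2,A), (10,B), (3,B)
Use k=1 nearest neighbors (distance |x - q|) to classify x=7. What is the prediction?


Distances: |10-7|=3, |16-7|=9, |5-7|=2, |10-7|=3, |2-7|=5, |10-7|=3, |3-7|=4. 1 nearest: (5,A). Counts: {'A': 1}. Majority class: A.

A


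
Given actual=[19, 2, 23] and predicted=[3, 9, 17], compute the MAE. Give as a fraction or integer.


MAE = (1/3) * (|19-3|=16 + |2-9|=7 + |23-17|=6). Sum = 29. MAE = 29/3.

29/3


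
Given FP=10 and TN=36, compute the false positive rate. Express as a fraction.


FPR = FP / (FP + TN) = 10 / 46 = 5/23.

5/23


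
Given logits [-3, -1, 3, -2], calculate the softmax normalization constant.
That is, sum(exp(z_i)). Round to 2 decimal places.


Denom = e^-3=0.0498 + e^-1=0.3679 + e^3=20.0855 + e^-2=0.1353. Sum = 20.6385, which rounds to 20.64.

20.64


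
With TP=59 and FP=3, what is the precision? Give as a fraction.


Precision = TP / (TP + FP) = 59 / 62 = 59/62.

59/62


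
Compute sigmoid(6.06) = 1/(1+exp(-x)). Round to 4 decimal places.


sigma(6.06) = 1/(1+e^(-6.06)) = 1/(1+0.002334) = 1/1.002334 = 0.9977.

0.9977


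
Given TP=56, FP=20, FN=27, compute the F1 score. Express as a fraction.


Precision = 56/76 = 14/19. Recall = 56/83 = 56/83. F1 = 2*P*R/(P+R) = 112/159.

112/159


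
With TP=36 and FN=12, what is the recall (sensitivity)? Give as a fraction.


Recall = TP / (TP + FN) = 36 / 48 = 3/4.

3/4


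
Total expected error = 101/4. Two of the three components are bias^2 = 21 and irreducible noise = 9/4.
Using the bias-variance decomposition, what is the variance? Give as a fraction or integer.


Total error = bias^2 + variance + irreducible noise. So variance = 101/4 - 21 - 9/4 = 2.

2


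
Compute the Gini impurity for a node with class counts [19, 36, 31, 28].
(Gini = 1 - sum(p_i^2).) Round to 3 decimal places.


Total = 114. Proportions: 19/114, 36/114, 31/114, 28/114. sum(p_i^2) = 0.2618. Gini = 1 - 0.2618 = 0.7382, which rounds to 0.738.

0.738


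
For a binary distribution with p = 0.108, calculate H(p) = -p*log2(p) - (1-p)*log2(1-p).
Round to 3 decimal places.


H = -0.108*log2(0.108) - 0.892*log2(0.892) = 0.494.

0.494


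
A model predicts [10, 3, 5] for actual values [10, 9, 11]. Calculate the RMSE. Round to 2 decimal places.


MSE = 24.0000. RMSE = sqrt(24.0000) = 4.90.

4.90


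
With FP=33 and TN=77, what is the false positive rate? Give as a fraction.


FPR = FP / (FP + TN) = 33 / 110 = 3/10.

3/10


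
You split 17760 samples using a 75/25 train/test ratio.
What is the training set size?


Test set = 17760 * 25% = 4440. Training set = 17760 - 4440 = 13320.

13320


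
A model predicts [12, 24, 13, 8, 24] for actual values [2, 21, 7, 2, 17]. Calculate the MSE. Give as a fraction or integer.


MSE = (1/5) * ((2-12)^2=100 + (21-24)^2=9 + (7-13)^2=36 + (2-8)^2=36 + (17-24)^2=49). Sum = 230. MSE = 46.

46


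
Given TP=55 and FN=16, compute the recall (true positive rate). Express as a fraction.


Recall = TP / (TP + FN) = 55 / 71 = 55/71.

55/71


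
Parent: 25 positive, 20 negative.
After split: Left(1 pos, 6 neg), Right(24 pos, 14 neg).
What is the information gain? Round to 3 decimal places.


H(parent) = 0.9911. H(left) = 0.5917, H(right) = 0.9495. Weighted = (7/45)*0.5917 + (38/45)*0.9495 = 0.8938. IG = 0.9911 - 0.8938 = 0.0973, which rounds to 0.097.

0.097


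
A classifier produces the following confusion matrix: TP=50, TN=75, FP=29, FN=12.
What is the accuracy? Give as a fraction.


Accuracy = (TP + TN) / (TP + TN + FP + FN) = (50 + 75) / 166 = 125/166.

125/166


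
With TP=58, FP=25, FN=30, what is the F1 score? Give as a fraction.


Precision = 58/83 = 58/83. Recall = 58/88 = 29/44. F1 = 2*P*R/(P+R) = 116/171.

116/171


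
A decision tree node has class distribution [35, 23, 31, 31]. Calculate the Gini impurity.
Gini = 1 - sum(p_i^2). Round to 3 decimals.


Total = 120. Proportions: 35/120, 23/120, 31/120, 31/120. sum(p_i^2) = 0.2553. Gini = 1 - 0.2553 = 0.7447, which rounds to 0.745.

0.745


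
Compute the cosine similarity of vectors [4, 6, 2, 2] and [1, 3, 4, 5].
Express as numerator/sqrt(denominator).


dot = 40. |a|^2 = 60, |b|^2 = 51. cos = 40/sqrt(3060).

40/sqrt(3060)


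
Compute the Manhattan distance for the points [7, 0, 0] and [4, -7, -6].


d = sum of absolute differences: |7-4|=3 + |0--7|=7 + |0--6|=6 = 16.

16


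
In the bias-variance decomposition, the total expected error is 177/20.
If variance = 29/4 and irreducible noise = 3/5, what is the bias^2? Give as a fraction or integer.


Total error = bias^2 + variance + irreducible noise. So bias^2 = 177/20 - 29/4 - 3/5 = 1.

1


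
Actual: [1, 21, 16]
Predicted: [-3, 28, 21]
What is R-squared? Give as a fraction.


Mean(y) = 38/3. SS_res = 90. SS_tot = 650/3. R^2 = 1 - 90/(650/3) = 38/65.

38/65


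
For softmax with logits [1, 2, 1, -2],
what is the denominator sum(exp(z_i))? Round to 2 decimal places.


Denom = e^1=2.7183 + e^2=7.3891 + e^1=2.7183 + e^-2=0.1353. Sum = 12.9610, which rounds to 12.96.

12.96


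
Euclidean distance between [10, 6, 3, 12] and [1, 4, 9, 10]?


d = sqrt(sum of squared differences). (10-1)^2=81, (6-4)^2=4, (3-9)^2=36, (12-10)^2=4. Sum = 125.

sqrt(125)


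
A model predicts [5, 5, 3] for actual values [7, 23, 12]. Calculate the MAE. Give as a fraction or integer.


MAE = (1/3) * (|7-5|=2 + |23-5|=18 + |12-3|=9). Sum = 29. MAE = 29/3.

29/3


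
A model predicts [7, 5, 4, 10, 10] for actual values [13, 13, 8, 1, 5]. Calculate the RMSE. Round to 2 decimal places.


MSE = 44.4000. RMSE = sqrt(44.4000) = 6.66.

6.66


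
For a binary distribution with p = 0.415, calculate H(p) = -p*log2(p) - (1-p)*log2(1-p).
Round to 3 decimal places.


H = -0.415*log2(0.415) - 0.585*log2(0.585) = 0.979.

0.979


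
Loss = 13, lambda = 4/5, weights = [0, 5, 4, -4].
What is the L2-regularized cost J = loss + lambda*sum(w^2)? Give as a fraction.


L2 sq norm = sum(w^2) = 57. J = 13 + 4/5 * 57 = 293/5.

293/5


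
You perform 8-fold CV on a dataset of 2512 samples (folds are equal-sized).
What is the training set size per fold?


Each validation fold has 2512/8 = 314 samples. Training set = 2512 - 314 = 2198.

2198


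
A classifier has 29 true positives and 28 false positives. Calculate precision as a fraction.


Precision = TP / (TP + FP) = 29 / 57 = 29/57.

29/57


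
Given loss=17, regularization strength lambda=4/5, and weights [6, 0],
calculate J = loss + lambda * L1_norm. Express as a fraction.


L1 norm = sum(|w|) = 6. J = 17 + 4/5 * 6 = 109/5.

109/5


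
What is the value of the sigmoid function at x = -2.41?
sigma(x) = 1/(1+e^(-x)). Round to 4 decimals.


sigma(-2.41) = 1/(1+e^(2.41)) = 1/(1+11.133961) = 1/12.133961 = 0.0824.

0.0824


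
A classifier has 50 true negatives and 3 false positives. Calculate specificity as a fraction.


Specificity = TN / (TN + FP) = 50 / 53 = 50/53.

50/53


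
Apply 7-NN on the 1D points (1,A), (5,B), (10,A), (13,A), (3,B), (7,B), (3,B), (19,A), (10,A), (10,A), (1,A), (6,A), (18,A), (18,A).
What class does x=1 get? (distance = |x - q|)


Distances: |1-1|=0, |5-1|=4, |10-1|=9, |13-1|=12, |3-1|=2, |7-1|=6, |3-1|=2, |19-1|=18, |10-1|=9, |10-1|=9, |1-1|=0, |6-1|=5, |18-1|=17, |18-1|=17. 7 nearest: (1,A), (1,A), (3,B), (3,B), (5,B), (6,A), (7,B). Counts: {'A': 3, 'B': 4}. Majority class: B.

B


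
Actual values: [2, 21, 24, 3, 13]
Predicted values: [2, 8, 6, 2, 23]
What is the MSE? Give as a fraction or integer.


MSE = (1/5) * ((2-2)^2=0 + (21-8)^2=169 + (24-6)^2=324 + (3-2)^2=1 + (13-23)^2=100). Sum = 594. MSE = 594/5.

594/5


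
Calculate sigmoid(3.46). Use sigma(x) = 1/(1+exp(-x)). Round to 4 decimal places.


sigma(3.46) = 1/(1+e^(-3.46)) = 1/(1+0.031430) = 1/1.031430 = 0.9695.

0.9695


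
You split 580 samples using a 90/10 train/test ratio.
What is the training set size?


Test set = 580 * 10% = 58. Training set = 580 - 58 = 522.

522


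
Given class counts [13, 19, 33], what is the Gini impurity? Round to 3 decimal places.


Total = 65. Proportions: 13/65, 19/65, 33/65. sum(p_i^2) = 0.3832. Gini = 1 - 0.3832 = 0.6168, which rounds to 0.617.

0.617


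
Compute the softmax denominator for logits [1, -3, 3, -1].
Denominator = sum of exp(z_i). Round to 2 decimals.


Denom = e^1=2.7183 + e^-3=0.0498 + e^3=20.0855 + e^-1=0.3679. Sum = 23.2215, which rounds to 23.22.

23.22


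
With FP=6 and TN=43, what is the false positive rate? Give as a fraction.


FPR = FP / (FP + TN) = 6 / 49 = 6/49.

6/49


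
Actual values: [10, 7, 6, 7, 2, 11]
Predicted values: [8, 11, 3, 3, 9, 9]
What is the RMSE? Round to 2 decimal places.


MSE = 16.3333. RMSE = sqrt(16.3333) = 4.04.

4.04


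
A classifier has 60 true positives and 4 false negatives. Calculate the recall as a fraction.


Recall = TP / (TP + FN) = 60 / 64 = 15/16.

15/16


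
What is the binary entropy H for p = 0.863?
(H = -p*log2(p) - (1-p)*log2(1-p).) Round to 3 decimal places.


H = -0.863*log2(0.863) - 0.137*log2(0.137) = 0.576.

0.576


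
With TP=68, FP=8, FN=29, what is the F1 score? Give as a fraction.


Precision = 68/76 = 17/19. Recall = 68/97 = 68/97. F1 = 2*P*R/(P+R) = 136/173.

136/173


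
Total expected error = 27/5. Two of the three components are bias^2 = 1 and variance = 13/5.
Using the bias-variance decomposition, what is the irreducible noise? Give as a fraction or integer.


Total error = bias^2 + variance + irreducible noise. So irreducible noise = 27/5 - 1 - 13/5 = 9/5.

9/5


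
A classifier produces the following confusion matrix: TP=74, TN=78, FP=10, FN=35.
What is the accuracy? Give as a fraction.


Accuracy = (TP + TN) / (TP + TN + FP + FN) = (74 + 78) / 197 = 152/197.

152/197


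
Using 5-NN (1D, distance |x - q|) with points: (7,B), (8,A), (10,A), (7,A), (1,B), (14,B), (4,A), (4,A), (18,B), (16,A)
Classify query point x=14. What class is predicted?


Distances: |7-14|=7, |8-14|=6, |10-14|=4, |7-14|=7, |1-14|=13, |14-14|=0, |4-14|=10, |4-14|=10, |18-14|=4, |16-14|=2. 5 nearest: (14,B), (16,A), (10,A), (18,B), (8,A). Counts: {'B': 2, 'A': 3}. Majority class: A.

A
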